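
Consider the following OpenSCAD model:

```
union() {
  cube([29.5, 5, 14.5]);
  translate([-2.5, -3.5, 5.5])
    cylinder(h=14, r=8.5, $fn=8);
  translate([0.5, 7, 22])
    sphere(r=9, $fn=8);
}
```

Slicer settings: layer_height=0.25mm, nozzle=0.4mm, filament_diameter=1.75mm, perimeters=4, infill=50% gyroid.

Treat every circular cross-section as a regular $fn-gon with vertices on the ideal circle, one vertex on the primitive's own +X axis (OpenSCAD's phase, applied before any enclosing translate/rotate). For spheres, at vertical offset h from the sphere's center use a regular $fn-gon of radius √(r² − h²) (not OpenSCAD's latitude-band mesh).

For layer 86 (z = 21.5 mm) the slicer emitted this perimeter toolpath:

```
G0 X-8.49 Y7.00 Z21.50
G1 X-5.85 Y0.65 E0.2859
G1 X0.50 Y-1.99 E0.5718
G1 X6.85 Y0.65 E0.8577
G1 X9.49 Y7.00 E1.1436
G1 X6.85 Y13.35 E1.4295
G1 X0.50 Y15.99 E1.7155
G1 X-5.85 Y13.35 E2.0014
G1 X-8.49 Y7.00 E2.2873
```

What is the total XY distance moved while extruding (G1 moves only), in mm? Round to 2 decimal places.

55.02 mm

Sum the Euclidean lengths of each G1 segment: total = 55.02 mm.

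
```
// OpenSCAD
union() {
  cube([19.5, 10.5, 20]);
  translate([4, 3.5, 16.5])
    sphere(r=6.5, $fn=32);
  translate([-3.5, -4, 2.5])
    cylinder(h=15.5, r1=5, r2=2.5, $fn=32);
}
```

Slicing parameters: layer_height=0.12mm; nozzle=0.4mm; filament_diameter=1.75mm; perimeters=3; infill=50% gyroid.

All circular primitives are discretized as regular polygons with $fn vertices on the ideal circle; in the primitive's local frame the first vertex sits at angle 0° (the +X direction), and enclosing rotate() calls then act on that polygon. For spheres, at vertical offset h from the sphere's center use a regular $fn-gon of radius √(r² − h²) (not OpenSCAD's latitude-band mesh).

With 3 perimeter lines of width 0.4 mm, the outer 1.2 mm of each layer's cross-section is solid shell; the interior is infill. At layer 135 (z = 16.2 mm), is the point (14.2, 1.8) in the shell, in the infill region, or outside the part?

infill

At z = 16.2 mm: the cube (footprint 19.5×10.5) is included at this height; the r=6.5 sphere at (4, 3.5) contributes a regular 32-gon of circumradius √(6.5²−0.3²) = 6.493; the cone at (-3.5, -4) contributes a regular 32-gon of circumradius 2.790 (interpolated between r1=5 and r2=2.5 at t=0.884); Combining (union): the regions partially overlap (shared area 92.52 mm²), so overlapping operands fuse into one piece — 2 connected regions. Overall, the cross-section has 2 separate islands. The nearest boundary edge runs (19.50, 0.00)→(9.46, 0.00); distance from the point to it = 1.80 mm. (Shell/infill is judged within the island containing the point — the largest one.) The point is inside the cross-section and 1.80 mm from the nearest boundary — more than the 1.2 mm shell width (3 × 0.4), so it's in the infill interior.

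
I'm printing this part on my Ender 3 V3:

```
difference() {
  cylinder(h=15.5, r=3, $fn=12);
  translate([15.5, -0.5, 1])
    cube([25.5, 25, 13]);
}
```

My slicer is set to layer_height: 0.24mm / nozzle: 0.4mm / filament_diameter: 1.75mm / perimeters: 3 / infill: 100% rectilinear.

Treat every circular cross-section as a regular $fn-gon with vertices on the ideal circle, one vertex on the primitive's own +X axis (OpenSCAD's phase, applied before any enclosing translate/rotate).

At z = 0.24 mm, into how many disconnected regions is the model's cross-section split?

At z = 0.24 mm: the r=3 cylinder gives a regular 12-gon of circumradius 3 (constant along its height); the cube at (15.5, -0.5) does not reach this height (z outside [1, 14]); Taking the first minus the rest: none of the subtracted shapes is present at this height, so the r=3 cylinder is unchanged — 1 connected region. The result has 1 disconnected region.

1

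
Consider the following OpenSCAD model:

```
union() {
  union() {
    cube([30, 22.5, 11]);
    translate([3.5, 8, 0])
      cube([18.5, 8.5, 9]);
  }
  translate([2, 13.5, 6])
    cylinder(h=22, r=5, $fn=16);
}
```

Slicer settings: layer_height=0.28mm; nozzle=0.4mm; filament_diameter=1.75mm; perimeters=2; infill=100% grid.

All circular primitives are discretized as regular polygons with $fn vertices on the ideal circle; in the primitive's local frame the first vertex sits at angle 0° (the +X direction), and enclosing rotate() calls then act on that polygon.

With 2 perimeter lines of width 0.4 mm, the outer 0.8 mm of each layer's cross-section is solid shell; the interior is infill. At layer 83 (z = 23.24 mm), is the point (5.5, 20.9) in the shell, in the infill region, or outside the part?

At z = 23.24 mm: the cube is not intersected at this z (z outside [0, 11]); the cube at (3.5, 8) does not reach this height (z outside [0, 9]); Taking the union: nothing is present at this height; the r=5 cylinder at (2, 13.5) contributes a regular 16-gon of circumradius 5; Merging all regions: only the r=5 cylinder at (2, 13.5) is present, so the union is just that shape — 1 connected region. Overall, the cross-section is a single solid region. The nearest boundary edge runs (5.54, 17.04)→(3.91, 18.12); distance from the point to it = 3.20 mm. The point is not inside any of the regions above, so it lies outside the cross-section (3.20 mm from the nearest boundary).

outside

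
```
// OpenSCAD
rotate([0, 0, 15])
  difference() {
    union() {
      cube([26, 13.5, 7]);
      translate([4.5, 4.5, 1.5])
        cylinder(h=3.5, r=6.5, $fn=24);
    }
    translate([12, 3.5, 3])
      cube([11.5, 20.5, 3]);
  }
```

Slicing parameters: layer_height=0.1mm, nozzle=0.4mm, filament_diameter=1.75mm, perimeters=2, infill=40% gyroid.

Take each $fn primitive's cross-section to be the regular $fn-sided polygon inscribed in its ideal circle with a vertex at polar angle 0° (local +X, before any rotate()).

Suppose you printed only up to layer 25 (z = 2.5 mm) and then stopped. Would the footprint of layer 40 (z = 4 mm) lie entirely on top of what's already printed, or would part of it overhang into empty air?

Compare the two slices. At z = 2.5: the cube (footprint 26×13.5) is included at this height (area 351.00 mm²); the cylinder at (4.5, 4.5): section is a regular 24-gon, circumradius r=6.5 (area = (24/2)·6.500²·sin(360°/24) = 131.22 mm²); Taking the union: the regions partially overlap — summed areas 482.22 mm² minus the doubly-counted overlap 106.09 mm² gives 376.13 mm² — area = 376.13 mm²; the cube at (12, 3.5) does not reach this height (z outside [3, 6]); Taking the first minus the rest: none of the subtracted shapes is present at this height, so the result so far is unchanged — area = 376.13 mm²; (whole slice rotated 15° about Z — lengths, areas and connectivity unchanged). At z = 4: the 26×13.5 cube contributes its full rectangle (area 351.00 mm²); the r=6.5 cylinder at (4.5, 4.5) gives a regular 24-gon of circumradius 6.5 (constant along its height) (area = (24/2)·6.500²·sin(360°/24) = 131.22 mm²); Merging all regions: the regions partially overlap — summed areas 482.22 mm² minus the doubly-counted overlap 106.09 mm² gives 376.13 mm² — area = 376.13 mm²; the cube at (12, 3.5) is present — its section is the full 11.5×20.5 rectangle (area 235.75 mm²); After the difference (first − rest): starting from the result so far (376.13 mm²), the 11.5×20.5 cube at (12, 3.5) partially overlaps it — only the 115.00 mm² overlap (of its 235.75 mm²) is removed, clipping the outline — area = 261.13 mm²; (rotated 15° about Z; rotation is an isometry so areas/perimeters/island counts are preserved). Checking containment: the cross-section at z = 4 is a subset of the cross-section at z = 2.5.

entirely on top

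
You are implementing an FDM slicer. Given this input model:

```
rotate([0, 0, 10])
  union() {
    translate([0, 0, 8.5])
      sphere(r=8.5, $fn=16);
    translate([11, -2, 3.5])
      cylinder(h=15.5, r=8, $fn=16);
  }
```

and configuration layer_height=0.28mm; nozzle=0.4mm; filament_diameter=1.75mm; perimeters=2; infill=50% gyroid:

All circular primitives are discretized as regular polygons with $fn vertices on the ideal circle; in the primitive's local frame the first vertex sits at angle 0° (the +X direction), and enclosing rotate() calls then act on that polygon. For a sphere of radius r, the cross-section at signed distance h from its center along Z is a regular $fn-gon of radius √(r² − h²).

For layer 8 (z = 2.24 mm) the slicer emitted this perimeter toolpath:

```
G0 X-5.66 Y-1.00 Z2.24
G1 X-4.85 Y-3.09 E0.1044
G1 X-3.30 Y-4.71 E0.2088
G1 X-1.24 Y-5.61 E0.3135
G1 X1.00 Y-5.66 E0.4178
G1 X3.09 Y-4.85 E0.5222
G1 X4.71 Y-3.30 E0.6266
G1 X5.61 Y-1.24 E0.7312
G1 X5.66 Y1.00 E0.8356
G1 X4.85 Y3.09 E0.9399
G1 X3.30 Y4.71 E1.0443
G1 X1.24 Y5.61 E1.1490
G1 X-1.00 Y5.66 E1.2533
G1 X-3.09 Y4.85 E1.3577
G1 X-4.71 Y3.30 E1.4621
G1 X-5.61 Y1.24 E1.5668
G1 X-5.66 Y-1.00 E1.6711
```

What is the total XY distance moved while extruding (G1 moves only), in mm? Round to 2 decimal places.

35.89 mm

Sum the Euclidean lengths of each G1 segment: total = 35.89 mm.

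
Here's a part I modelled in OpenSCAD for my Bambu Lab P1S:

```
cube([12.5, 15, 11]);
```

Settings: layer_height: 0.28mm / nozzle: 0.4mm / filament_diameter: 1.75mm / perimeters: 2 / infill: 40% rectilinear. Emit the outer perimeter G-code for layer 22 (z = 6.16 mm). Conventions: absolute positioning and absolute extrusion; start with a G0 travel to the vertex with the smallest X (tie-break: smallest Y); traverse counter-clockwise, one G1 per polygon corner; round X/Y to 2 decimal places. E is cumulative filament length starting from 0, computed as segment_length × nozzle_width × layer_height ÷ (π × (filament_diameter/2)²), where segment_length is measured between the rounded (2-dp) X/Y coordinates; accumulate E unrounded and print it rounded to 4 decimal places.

G0 X0.00 Y0.00 Z6.16
G1 X12.50 Y0.00 E0.5821
G1 X12.50 Y15.00 E1.2805
G1 X0.00 Y15.00 E1.8626
G1 X0.00 Y0.00 E2.5610

At z = 6.16 mm: the cube (footprint 12.5×15) is included at this height. The outline is a single polygon with 4 vertices. Extrusion per mm of travel: 0.4 × 0.28 / (π × 0.875²) = 0.046564. Accumulating E over each segment gives final E = 2.5610.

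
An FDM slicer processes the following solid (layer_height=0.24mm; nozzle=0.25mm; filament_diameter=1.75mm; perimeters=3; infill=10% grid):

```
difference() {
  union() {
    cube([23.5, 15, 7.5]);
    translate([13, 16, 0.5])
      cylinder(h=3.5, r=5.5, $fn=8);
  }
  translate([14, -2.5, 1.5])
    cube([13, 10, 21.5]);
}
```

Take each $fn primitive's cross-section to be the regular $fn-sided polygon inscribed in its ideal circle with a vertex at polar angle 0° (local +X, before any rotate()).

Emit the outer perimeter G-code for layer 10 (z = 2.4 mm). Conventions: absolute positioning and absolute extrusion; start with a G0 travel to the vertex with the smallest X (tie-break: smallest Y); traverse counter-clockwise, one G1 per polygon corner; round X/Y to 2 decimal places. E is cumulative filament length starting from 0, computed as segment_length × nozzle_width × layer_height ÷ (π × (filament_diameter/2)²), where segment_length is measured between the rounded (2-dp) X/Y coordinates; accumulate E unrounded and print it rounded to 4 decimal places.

At z = 2.4 mm: the 23.5×15 cube contributes its full rectangle; the r=5.5 cylinder at (13, 16) gives a regular 8-gon of circumradius 5.5 (constant along its height); Merging all regions: the regions partially overlap (shared area 32.19 mm²), so overlapping operands fuse into one piece — 1 connected region; the cube at (14, -2.5) (footprint 13×10) is included at this height; Taking the first minus the rest: starting from that combined region, the 13×10 cube at (14, -2.5) partially overlaps it — only the 71.25 mm² overlap (of its 130.00 mm²) is removed, clipping the outline — 1 connected region. The outline is a single polygon with 13 vertices. Extrusion per mm of travel: 0.25 × 0.24 / (π × 0.875²) = 0.024945. Accumulating E over each segment gives final E = 2.1408.

G0 X0.00 Y0.00 Z2.40
G1 X14.00 Y0.00 E0.3492
G1 X14.00 Y7.50 E0.5363
G1 X23.50 Y7.50 E0.7733
G1 X23.50 Y15.00 E0.9604
G1 X18.09 Y15.00 E1.0953
G1 X18.50 Y16.00 E1.1223
G1 X16.89 Y19.89 E1.2273
G1 X13.00 Y21.50 E1.3323
G1 X9.11 Y19.89 E1.4374
G1 X7.50 Y16.00 E1.5424
G1 X7.91 Y15.00 E1.5693
G1 X0.00 Y15.00 E1.7667
G1 X0.00 Y0.00 E2.1408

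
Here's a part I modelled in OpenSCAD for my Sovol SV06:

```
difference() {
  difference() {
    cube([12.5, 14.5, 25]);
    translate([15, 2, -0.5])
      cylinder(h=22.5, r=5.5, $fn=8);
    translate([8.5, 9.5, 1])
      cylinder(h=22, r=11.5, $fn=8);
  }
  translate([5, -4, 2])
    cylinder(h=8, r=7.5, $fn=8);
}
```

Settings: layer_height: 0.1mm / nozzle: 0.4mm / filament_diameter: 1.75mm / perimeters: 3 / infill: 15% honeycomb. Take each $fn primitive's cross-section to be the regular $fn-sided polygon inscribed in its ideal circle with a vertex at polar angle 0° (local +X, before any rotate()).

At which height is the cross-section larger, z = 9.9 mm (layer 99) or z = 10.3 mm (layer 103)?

Layer 99 (z = 9.9): the cube (footprint 12.5×14.5) is included at this height (area 181.25 mm²); the cylinder at (15, 2): section is a regular 8-gon, circumradius r=5.5 (area = (8/2)·5.500²·sin(360°/8) = 85.56 mm²); the r=11.5 cylinder at (8.5, 9.5) gives a regular 8-gon of circumradius 11.5 (constant along its height) (area = (8/2)·11.500²·sin(360°/8) = 374.06 mm²); Subtracting the remaining from the first: starting from the 12.5×14.5 cube (181.25 mm²), the r=5.5 cylinder at (15, 2) partially overlaps it — only the 14.11 mm² overlap (of its 85.56 mm²) is removed, clipping the outline; the r=11.5 cylinder at (8.5, 9.5) partially overlaps it — only the 164.22 mm² overlap (of its 374.06 mm²) is removed, clipping the outline — area = 2.93 mm²; the r=7.5 cylinder at (5, -4) contributes a regular 8-gon of circumradius 7.5 (area = (8/2)·7.500²·sin(360°/8) = 159.10 mm²); After the difference (first − rest): starting from that combined region (2.93 mm²), the r=7.5 cylinder at (5, -4) partially overlaps it — only the 2.81 mm² overlap (of its 159.10 mm²) is removed, clipping the outline — area = 0.12 mm². So its area = 0.12 mm². Layer 103 (z = 10.3): the 12.5×14.5 cube contributes its full rectangle (area 181.25 mm²); the r=5.5 cylinder at (15, 2) gives a regular 8-gon of circumradius 5.5 (constant along its height) (area = (8/2)·5.500²·sin(360°/8) = 85.56 mm²); the r=11.5 cylinder at (8.5, 9.5) contributes a regular 8-gon of circumradius 11.5 (area = (8/2)·11.500²·sin(360°/8) = 374.06 mm²); After the difference (first − rest): starting from the 12.5×14.5 cube (181.25 mm²), the r=5.5 cylinder at (15, 2) partially overlaps it — only the 14.11 mm² overlap (of its 85.56 mm²) is removed, clipping the outline; the r=11.5 cylinder at (8.5, 9.5) partially overlaps it — only the 164.22 mm² overlap (of its 374.06 mm²) is removed, clipping the outline — area = 2.93 mm²; the cylinder at (5, -4) is not intersected at this z (z outside [2, 10]); After the difference (first − rest): none of the subtracted shapes is present at this height, so the result so far is unchanged — area = 2.93 mm². So its area = 2.93 mm². Layer 103 is larger (2.93 vs 0.12 mm²).

layer 103 (z = 10.3 mm)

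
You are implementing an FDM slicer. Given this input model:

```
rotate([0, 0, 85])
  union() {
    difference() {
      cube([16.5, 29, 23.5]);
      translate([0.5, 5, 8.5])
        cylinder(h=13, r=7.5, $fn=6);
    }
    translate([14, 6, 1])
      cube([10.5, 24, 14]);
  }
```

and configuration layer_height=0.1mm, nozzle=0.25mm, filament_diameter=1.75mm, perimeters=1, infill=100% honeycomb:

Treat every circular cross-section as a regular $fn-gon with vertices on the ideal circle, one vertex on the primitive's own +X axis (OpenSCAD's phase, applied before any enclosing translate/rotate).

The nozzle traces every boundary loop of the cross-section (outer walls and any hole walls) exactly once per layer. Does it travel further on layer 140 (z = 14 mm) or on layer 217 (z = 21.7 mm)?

layer 140 (z = 14 mm)

Layer 140 (z = 14): the 16.5×29 cube contributes its full rectangle (perimeter 91.00 mm); the cylinder at (0.5, 5): section is a regular 6-gon, circumradius r=7.5 (perimeter = 2·6·7.500·sin(180°/6) = 45.00 mm); Subtracting the remaining from the first: starting from the 16.5×29 cube, the r=7.5 cylinder at (0.5, 5) partially overlaps it — only the 72.57 mm² overlap (of its 146.14 mm²) is removed, clipping the outline — boundary = 91.92 mm; the cube at (14, 6) is present — its section is the full 10.5×24 rectangle (perimeter 69.00 mm); Taking the union: the regions partially overlap (shared area 57.50 mm²), so the edge portions inside another operand are dropped and the merged outline is re-measured after clipping — boundary = 109.92 mm; (rotated 85° about Z; rotation is an isometry so areas/perimeters/island counts are preserved). So its perimeter = 109.92 mm. Layer 217 (z = 21.7): the cube (footprint 16.5×29) is included at this height (perimeter 91.00 mm); the cylinder at (0.5, 5) is not intersected at this z (z outside [8.5, 21.5]); After the difference (first − rest): none of the subtracted shapes is present at this height, so the 16.5×29 cube is unchanged — boundary = 91.00 mm; the cube at (14, 6) is not intersected at this z (z outside [1, 15]); Merging all regions: only the result so far is present, so the union is just that shape — boundary = 91.00 mm; (rotated 85° about Z; rotation is an isometry so areas/perimeters/island counts are preserved). So its perimeter = 91.00 mm. Layer 140 is larger (109.92 vs 91.00 mm).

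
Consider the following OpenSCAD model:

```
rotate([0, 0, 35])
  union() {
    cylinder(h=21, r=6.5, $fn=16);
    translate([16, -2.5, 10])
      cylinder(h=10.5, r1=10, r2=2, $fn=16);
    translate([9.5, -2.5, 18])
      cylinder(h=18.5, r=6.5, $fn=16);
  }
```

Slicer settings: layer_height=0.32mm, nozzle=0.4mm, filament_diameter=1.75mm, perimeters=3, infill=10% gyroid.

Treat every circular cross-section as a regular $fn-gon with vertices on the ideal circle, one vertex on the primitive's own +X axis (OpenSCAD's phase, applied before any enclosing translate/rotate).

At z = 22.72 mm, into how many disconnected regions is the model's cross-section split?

At z = 22.72 mm: the cylinder is absent (z outside [0, 21]); the cone at (16, -2.5) does not reach this height (z outside [10, 20.5]); the r=6.5 cylinder at (9.5, -2.5) gives a regular 16-gon of circumradius 6.5 (constant along its height); Combining (union): only the r=6.5 cylinder at (9.5, -2.5) is present, so the union is just that shape — 1 connected region; (rotated 35° about Z; rotation is an isometry so areas/perimeters/island counts are preserved). The result has 1 disconnected region.

1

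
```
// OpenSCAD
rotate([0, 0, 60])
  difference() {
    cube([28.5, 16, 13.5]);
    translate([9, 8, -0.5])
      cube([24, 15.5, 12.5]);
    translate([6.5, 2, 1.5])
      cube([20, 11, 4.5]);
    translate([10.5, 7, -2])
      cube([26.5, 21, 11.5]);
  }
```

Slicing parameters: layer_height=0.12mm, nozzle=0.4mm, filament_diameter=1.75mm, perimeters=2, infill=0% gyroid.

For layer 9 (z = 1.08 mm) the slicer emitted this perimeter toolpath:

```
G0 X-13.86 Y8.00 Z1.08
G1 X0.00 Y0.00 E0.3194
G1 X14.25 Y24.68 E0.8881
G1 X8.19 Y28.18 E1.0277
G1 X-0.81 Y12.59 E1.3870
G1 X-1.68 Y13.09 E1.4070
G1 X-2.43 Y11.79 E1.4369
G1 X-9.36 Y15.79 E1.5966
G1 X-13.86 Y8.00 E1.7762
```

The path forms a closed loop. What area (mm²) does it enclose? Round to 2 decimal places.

Apply the shoelace formula to the sequence of (X, Y) vertices; enclosed area = 281.94 mm².

281.94 mm²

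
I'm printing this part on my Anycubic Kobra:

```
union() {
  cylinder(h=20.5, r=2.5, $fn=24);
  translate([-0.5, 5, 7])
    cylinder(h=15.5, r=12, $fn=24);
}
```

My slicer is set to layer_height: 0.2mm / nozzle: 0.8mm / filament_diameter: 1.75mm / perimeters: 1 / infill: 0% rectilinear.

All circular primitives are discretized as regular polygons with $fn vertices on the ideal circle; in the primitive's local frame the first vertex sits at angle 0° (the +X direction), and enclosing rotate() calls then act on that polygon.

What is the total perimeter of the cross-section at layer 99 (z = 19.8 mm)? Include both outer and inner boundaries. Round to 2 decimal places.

At z = 19.8 mm: the cylinder: section is a regular 24-gon, circumradius r=2.5 (perimeter = 2·24·2.500·sin(180°/24) = 15.66 mm); the cylinder at (-0.5, 5): section is a regular 24-gon, circumradius r=12 (perimeter = 2·24·12.000·sin(180°/24) = 75.18 mm); Combining (union): the r=2.5 cylinder lies entirely inside the r=12 cylinder at (-0.5, 5), so the union is just the r=12 cylinder at (-0.5, 5) — boundary = 75.18 mm. Overall, the cross-section is a single solid region. Total boundary length (outer) = 75.18 mm.

75.18 mm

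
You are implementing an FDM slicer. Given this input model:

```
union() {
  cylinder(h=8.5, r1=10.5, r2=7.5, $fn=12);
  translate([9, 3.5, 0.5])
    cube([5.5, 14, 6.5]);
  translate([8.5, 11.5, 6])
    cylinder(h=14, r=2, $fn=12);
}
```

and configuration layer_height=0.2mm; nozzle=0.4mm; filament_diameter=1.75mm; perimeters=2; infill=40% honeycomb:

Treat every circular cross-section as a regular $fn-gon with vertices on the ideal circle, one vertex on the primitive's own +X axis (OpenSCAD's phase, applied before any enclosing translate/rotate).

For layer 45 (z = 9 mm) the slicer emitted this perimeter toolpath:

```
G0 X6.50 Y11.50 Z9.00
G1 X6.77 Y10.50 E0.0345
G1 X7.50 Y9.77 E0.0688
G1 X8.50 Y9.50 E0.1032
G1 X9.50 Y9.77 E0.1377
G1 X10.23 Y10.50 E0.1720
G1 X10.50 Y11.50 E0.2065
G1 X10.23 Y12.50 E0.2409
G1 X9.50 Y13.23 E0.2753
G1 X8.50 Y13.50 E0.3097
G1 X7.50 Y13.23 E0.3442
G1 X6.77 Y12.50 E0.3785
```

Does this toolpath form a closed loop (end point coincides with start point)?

no

Start point (G0): (6.50, 11.50). End point (last G1): the path does not return to the start — open.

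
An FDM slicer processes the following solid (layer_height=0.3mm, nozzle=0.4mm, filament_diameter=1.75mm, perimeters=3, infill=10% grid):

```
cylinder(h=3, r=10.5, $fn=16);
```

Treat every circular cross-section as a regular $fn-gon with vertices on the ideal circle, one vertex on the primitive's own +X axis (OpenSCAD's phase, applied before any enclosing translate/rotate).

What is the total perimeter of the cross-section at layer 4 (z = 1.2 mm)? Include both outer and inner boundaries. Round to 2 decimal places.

At z = 1.2 mm: the r=10.5 cylinder contributes a regular 16-gon of circumradius 10.5 (perimeter = 2·16·10.500·sin(180°/16) = 65.55 mm). Overall, the cross-section is a single solid region. Total boundary length (outer) = 65.55 mm.

65.55 mm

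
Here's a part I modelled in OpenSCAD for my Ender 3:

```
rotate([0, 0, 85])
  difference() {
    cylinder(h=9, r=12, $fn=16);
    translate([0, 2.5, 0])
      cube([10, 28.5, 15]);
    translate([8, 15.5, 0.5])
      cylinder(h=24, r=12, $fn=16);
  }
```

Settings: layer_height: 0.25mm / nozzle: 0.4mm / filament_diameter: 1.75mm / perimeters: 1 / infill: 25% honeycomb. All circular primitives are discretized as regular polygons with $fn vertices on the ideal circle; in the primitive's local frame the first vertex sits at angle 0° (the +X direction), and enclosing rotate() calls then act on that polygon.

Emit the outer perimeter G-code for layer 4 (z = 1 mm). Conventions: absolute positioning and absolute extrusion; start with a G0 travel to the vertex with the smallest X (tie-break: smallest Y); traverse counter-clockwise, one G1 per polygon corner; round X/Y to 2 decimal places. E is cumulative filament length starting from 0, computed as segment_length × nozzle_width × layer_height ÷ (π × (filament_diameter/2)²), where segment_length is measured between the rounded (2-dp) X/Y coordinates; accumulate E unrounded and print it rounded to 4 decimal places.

G0 X-11.60 Y-2.18 Z1.00
G1 X-11.44 Y-3.61 E0.0598
G1 X-9.19 Y-7.71 E0.2543
G1 X-5.54 Y-10.64 E0.4489
G1 X-1.05 Y-11.95 E0.6433
G1 X3.61 Y-11.44 E0.8382
G1 X7.71 Y-9.19 E1.0326
G1 X10.64 Y-5.54 E1.2272
G1 X11.95 Y-1.05 E1.4217
G1 X11.44 Y3.61 E1.6166
G1 X9.19 Y7.71 E1.8110
G1 X5.54 Y10.64 E2.0056
G1 X1.05 Y11.95 E2.2001
G1 X-3.14 Y11.50 E2.3753
G1 X-3.01 Y10.30 E2.4255
G1 X-1.62 Y10.18 E2.4835
G1 X-2.49 Y0.22 E2.8991
G1 X-6.67 Y0.58 E3.0736
G1 X-7.03 Y0.13 E3.0975
G1 X-11.14 Y-2.12 E3.2923
G1 X-11.60 Y-2.18 E3.3116

At z = 1 mm: the cylinder: section is a regular 16-gon, circumradius r=12; the 10×28.5 cube at (0, 2.5) contributes its full rectangle; the cylinder at (8, 15.5): section is a regular 16-gon, circumradius r=12; Subtracting the remaining from the first: starting from the r=12 cylinder, the 10×28.5 cube at (0, 2.5) partially overlaps it — only the 77.24 mm² overlap (of its 285.00 mm²) is removed, clipping the outline; the r=12 cylinder at (8, 15.5) partially overlaps it — only the 11.02 mm² overlap (of its 440.85 mm²) is removed, clipping the outline — 1 connected region; (whole slice rotated 85° about Z — lengths, areas and connectivity unchanged). The outline is a single polygon with 20 vertices. Extrusion per mm of travel: 0.4 × 0.25 / (π × 0.875²) = 0.041575. Accumulating E over each segment gives final E = 3.3116.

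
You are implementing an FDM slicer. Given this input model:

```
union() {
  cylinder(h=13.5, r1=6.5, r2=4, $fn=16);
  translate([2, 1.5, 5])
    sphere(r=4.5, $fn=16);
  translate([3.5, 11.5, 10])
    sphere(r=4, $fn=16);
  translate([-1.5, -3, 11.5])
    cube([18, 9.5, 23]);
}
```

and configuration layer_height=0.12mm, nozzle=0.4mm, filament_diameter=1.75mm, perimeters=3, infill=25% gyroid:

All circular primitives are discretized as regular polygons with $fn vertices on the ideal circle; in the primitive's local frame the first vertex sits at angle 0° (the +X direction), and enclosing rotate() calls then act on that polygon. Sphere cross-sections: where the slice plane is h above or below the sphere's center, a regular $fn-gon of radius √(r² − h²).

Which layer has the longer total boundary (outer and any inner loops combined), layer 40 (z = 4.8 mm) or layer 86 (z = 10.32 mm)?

Layer 40 (z = 4.8): the cone: at t=0.356 of its height the radius interpolates to r₁+(r₂−r₁)t = 5.611, giving a regular 16-gon of that circumradius (perimeter = 2·16·5.611·sin(180°/16) = 35.03 mm); the r=4.5 sphere at (2, 1.5) slices to a regular 16-gon of circumradius 4.496 (√(r²−h²) with h=0.2 from center) (perimeter = 2·16·4.496·sin(180°/16) = 28.07 mm); the sphere at (3.5, 11.5) is not intersected at this z (|z−center|=5.200 > r=4); the cube at (-1.5, -3) is not intersected at this z (z outside [11.5, 34.5]); Combining (union): the regions partially overlap (shared area 51.90 mm²), so the edge portions inside another operand are dropped and the merged outline is re-measured after clipping — boundary = 37.11 mm. So its perimeter = 37.11 mm. Layer 86 (z = 10.32): the cone contributes a regular 16-gon of circumradius 4.589 (interpolated between r1=6.5 and r2=4 at t=0.764) (perimeter = 2·16·4.589·sin(180°/16) = 28.65 mm); the sphere at (2, 1.5) is absent (|z−center|=5.320 > r=4.5); the sphere at (3.5, 11.5): section is a regular 16-gon, circumradius = √(r²−h²) = √(4²−0.32²) = 3.987 (perimeter = 2·16·3.987·sin(180°/16) = 24.89 mm); the cube at (-1.5, -3) is not intersected at this z (z outside [11.5, 34.5]); Taking the union: the 2 present regions are separate (no shared area or edge), so areas and boundary lengths simply add and each stays a separate island — boundary = 53.54 mm. So its perimeter = 53.54 mm. Layer 86 is larger (53.54 vs 37.11 mm).

layer 86 (z = 10.32 mm)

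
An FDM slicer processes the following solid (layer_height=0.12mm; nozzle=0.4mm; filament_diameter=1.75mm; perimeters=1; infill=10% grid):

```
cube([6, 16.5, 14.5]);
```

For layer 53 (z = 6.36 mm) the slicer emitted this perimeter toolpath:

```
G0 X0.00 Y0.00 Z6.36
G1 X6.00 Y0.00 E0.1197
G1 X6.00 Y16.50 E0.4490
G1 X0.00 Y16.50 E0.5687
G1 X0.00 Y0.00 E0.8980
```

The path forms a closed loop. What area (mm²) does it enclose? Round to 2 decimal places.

99.00 mm²

Apply the shoelace formula to the sequence of (X, Y) vertices; enclosed area = 99.00 mm².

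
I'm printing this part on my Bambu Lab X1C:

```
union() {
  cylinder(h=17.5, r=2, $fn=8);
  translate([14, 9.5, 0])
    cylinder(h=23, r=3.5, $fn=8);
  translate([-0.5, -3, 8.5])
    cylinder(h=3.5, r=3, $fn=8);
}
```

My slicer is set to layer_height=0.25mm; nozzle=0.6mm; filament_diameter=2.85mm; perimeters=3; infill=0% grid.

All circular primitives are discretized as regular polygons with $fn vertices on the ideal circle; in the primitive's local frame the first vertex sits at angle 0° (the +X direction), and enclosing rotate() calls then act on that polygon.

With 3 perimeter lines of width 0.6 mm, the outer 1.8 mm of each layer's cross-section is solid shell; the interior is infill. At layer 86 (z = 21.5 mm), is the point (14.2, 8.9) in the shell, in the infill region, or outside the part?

infill

At z = 21.5 mm: the cylinder is absent (z outside [0, 17.5]); the r=3.5 cylinder at (14, 9.5) gives a regular 8-gon of circumradius 3.5 (constant along its height); the cylinder at (-0.5, -3) is absent (z outside [8.5, 12]); Merging all regions: only the r=3.5 cylinder at (14, 9.5) is present, so the union is just that shape — 1 connected region. Overall, the cross-section is a single solid region. The nearest boundary edge runs (14.00, 6.00)→(16.47, 7.03); distance from the point to it = 2.60 mm. The point is inside the cross-section and 2.60 mm from the nearest boundary — more than the 1.8 mm shell width (3 × 0.6), so it's in the infill interior.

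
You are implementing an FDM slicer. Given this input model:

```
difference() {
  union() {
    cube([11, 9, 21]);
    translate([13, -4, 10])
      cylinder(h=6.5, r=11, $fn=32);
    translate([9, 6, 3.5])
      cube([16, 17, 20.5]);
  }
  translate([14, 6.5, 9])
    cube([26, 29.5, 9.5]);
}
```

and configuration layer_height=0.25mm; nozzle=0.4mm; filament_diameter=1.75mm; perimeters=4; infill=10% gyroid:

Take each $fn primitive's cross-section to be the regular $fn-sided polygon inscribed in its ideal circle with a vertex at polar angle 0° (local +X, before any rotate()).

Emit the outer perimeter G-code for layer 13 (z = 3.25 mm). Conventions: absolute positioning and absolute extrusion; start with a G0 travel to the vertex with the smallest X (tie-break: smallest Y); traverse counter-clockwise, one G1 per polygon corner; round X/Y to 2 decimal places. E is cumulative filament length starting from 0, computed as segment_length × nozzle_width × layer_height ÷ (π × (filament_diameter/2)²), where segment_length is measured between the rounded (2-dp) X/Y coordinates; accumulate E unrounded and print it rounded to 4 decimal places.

At z = 3.25 mm: the cube (footprint 11×9) is included at this height; the cylinder at (13, -4) is not intersected at this z (z outside [10, 16.5]); the cube at (9, 6) does not reach this height (z outside [3.5, 24]); Combining (union): only the 11×9 cube is present, so the union is just that shape — 1 connected region; the cube at (14, 6.5) is not intersected at this z (z outside [9, 18.5]); Taking the first minus the rest: none of the subtracted shapes is present at this height, so that combined region is unchanged — 1 connected region. The outline is a single polygon with 4 vertices. Extrusion per mm of travel: 0.4 × 0.25 / (π × 0.875²) = 0.041575. Accumulating E over each segment gives final E = 1.6630.

G0 X0.00 Y0.00 Z3.25
G1 X11.00 Y0.00 E0.4573
G1 X11.00 Y9.00 E0.8315
G1 X0.00 Y9.00 E1.2888
G1 X0.00 Y0.00 E1.6630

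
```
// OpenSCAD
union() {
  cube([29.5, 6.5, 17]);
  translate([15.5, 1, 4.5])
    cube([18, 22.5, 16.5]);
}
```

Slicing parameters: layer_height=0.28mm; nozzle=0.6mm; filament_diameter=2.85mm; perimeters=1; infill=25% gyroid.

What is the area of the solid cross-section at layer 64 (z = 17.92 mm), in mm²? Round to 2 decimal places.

405.00 mm²

At z = 17.92 mm: the cube does not reach this height (z outside [0, 17]); the cube at (15.5, 1) is present — its section is the full 18×22.5 rectangle (area 405.00 mm²); Combining (union): only the 18×22.5 cube at (15.5, 1) is present, so the union is just that shape — area = 405.00 mm². Overall, the cross-section is a single solid region. Net area = 405.00 mm².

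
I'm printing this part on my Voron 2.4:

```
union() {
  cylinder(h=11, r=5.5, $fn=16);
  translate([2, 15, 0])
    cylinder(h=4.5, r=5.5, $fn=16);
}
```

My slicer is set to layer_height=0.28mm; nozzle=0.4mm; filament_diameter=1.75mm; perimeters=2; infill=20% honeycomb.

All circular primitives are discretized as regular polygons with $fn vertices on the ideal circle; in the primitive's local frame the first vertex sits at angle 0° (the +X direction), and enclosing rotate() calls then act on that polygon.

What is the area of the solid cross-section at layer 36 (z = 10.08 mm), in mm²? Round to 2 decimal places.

92.61 mm²

At z = 10.08 mm: the cylinder: section is a regular 16-gon, circumradius r=5.5 (area = (16/2)·5.500²·sin(360°/16) = 92.61 mm²); the cylinder at (2, 15) is not intersected at this z (z outside [0, 4.5]); Taking the union: only the r=5.5 cylinder is present, so the union is just that shape — area = 92.61 mm². Overall, the cross-section is a single solid region. Net area = 92.61 mm².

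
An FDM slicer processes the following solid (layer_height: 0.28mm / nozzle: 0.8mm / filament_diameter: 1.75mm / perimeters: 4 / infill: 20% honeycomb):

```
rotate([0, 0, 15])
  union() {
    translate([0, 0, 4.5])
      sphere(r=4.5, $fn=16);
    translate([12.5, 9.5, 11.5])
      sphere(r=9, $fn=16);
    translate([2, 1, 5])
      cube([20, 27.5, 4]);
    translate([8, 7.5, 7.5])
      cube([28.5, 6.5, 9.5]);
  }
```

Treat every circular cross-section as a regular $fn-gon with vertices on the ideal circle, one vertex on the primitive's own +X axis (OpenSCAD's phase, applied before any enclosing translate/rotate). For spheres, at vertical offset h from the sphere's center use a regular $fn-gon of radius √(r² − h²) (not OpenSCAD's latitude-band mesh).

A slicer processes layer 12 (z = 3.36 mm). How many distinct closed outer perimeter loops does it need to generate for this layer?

At z = 3.36 mm: the r=4.5 sphere slices to a regular 16-gon of circumradius 4.353 (√(r²−h²) with h=1.14 from center); the sphere at (12.5, 9.5): section is a regular 16-gon, circumradius = √(r²−h²) = √(9²−8.14²) = 3.839; the cube at (2, 1) is not intersected at this z (z outside [5, 9]); the cube at (8, 7.5) does not reach this height (z outside [7.5, 17]); Combining (union): the 2 present regions are separate (no shared area or edge), so areas and boundary lengths simply add and each stays a separate island — 2 connected regions; (whole slice rotated 15° about Z — lengths, areas and connectivity unchanged). The result has 2 disconnected regions.

2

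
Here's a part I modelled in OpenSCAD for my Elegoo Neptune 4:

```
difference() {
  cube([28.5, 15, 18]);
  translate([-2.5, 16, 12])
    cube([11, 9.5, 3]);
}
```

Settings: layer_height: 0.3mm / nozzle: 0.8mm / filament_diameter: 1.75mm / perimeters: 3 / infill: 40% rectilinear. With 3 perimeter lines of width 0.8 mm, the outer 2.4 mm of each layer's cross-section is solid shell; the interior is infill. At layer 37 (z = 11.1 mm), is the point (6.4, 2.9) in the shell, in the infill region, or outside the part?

infill

At z = 11.1 mm: the cube is present — its section is the full 28.5×15 rectangle; the cube at (-2.5, 16) is not intersected at this z (z outside [12, 15]); Subtracting the remaining from the first: none of the subtracted shapes is present at this height, so the 28.5×15 cube is unchanged — 1 connected region. Overall, the cross-section is a single solid region. The nearest boundary edge runs (0.00, 0.00)→(28.50, 0.00); distance from the point to it = 2.90 mm. The point is inside the cross-section and 2.90 mm from the nearest boundary — more than the 2.4 mm shell width (3 × 0.8), so it's in the infill interior.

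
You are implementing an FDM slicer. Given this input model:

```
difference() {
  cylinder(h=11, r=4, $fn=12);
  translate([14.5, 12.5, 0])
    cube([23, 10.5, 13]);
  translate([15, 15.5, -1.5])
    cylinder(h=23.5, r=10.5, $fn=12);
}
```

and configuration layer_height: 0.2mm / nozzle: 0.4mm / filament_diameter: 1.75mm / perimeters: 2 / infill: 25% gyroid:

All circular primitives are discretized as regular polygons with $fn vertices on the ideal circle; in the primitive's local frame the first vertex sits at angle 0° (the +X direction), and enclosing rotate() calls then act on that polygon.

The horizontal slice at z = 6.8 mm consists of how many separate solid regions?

At z = 6.8 mm: the cylinder: section is a regular 12-gon, circumradius r=4; the cube at (14.5, 12.5) (footprint 23×10.5) is included at this height; the cylinder at (15, 15.5): section is a regular 12-gon, circumradius r=10.5; After the difference (first − rest): starting from the r=4 cylinder, the 23×10.5 cube at (14.5, 12.5) misses the remaining region (no effect); the r=10.5 cylinder at (15, 15.5) misses the remaining region (no effect) — 1 connected region. The result has 1 disconnected region.

1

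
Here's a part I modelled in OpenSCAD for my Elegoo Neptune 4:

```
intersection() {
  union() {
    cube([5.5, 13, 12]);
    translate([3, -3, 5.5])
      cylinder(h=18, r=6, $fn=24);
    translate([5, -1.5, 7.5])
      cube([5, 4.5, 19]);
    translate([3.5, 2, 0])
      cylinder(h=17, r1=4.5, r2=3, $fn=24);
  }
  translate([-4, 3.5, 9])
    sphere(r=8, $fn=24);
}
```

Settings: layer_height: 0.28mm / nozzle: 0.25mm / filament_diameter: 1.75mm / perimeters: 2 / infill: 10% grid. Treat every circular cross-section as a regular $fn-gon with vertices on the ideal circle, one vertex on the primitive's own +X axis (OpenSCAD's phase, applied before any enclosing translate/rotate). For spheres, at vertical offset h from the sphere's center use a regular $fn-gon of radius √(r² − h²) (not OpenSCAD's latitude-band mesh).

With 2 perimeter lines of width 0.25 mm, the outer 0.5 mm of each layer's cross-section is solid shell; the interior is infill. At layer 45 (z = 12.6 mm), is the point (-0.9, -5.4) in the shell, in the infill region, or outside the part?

outside

At z = 12.6 mm: the cube does not reach this height (z outside [0, 12]); the r=6 cylinder at (3, -3) contributes a regular 24-gon of circumradius 6; the cube at (5, -1.5) (footprint 5×4.5) is included at this height; the cone at (3.5, 2): at t=0.741 of its height the radius interpolates to r₁+(r₂−r₁)t = 3.388, giving a regular 24-gon of that circumradius; Taking the union: the regions partially overlap (shared area 33.83 mm²), so overlapping operands fuse into one piece — 1 connected region; the sphere at (-4, 3.5): section is a regular 24-gon, circumradius = √(r²−h²) = √(8²−3.6²) = 7.144; Keeping only the common overlap: the r=8 sphere at (-4, 3.5) partially overlaps that combined region; clipping to the common part keeps 26.69 mm² — 1 connected region. Overall, the cross-section is a single solid region. The nearest boundary edge runs (-0.43, -2.69)→(-2.15, -3.40); distance from the point to it = 2.33 mm. The point is not inside any of the regions above, so it lies outside the cross-section (2.33 mm from the nearest boundary).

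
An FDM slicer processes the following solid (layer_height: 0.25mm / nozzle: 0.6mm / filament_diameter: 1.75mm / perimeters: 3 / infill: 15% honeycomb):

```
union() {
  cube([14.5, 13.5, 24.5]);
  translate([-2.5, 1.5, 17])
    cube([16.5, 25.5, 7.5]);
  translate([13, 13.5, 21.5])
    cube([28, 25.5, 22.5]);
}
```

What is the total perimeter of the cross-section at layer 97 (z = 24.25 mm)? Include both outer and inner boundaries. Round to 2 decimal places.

165.00 mm

At z = 24.25 mm: the cube (footprint 14.5×13.5) is included at this height (perimeter 56.00 mm); the 16.5×25.5 cube at (-2.5, 1.5) contributes its full rectangle (perimeter 84.00 mm); the cube at (13, 13.5) (footprint 28×25.5) is included at this height (perimeter 107.00 mm); Taking the union: the regions partially overlap (shared area 181.50 mm²), so the edge portions inside another operand are dropped and the merged outline is re-measured after clipping — boundary = 165.00 mm. Overall, the cross-section is a single solid region. Total boundary length (outer) = 165.00 mm.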